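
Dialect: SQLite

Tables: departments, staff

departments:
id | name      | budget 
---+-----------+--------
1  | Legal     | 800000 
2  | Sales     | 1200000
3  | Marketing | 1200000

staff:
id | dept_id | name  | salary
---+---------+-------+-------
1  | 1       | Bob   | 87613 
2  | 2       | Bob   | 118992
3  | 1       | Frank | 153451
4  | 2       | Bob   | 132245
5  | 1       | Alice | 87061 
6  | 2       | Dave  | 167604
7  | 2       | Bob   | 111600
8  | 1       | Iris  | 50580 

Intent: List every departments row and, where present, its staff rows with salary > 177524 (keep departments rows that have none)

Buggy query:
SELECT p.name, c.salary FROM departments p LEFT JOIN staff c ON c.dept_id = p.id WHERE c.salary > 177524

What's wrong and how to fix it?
Bug: Filtering c.salary in WHERE discards the NULL rows produced by LEFT JOIN, turning it into an inner join

Fix: Put 'c.salary > 177524' in the JOIN's ON clause instead of WHERE

Corrected query:
SELECT p.name, c.salary FROM departments p LEFT JOIN staff c ON c.dept_id = p.id AND c.salary > 177524

Result:
name      | salary
----------+-------
Legal     | NULL  
Sales     | NULL  
Marketing | NULL  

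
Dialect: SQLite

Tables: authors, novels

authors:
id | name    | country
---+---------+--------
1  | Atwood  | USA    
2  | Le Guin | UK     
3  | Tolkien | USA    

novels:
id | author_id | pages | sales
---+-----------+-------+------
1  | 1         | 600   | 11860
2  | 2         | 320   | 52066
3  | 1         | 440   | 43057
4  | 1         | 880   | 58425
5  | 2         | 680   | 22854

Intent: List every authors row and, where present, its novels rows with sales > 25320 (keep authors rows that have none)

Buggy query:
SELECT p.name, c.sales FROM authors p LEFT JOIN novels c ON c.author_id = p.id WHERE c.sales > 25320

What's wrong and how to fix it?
Bug: A WHERE condition on the right-hand table after LEFT JOIN drops unmatched parents

Fix: Put 'c.sales > 25320' in the JOIN's ON clause instead of WHERE

Corrected query:
SELECT p.name, c.sales FROM authors p LEFT JOIN novels c ON c.author_id = p.id AND c.sales > 25320

Result:
name    | sales
--------+------
Atwood  | 43057
Atwood  | 58425
Le Guin | 52066
Tolkien | NULL 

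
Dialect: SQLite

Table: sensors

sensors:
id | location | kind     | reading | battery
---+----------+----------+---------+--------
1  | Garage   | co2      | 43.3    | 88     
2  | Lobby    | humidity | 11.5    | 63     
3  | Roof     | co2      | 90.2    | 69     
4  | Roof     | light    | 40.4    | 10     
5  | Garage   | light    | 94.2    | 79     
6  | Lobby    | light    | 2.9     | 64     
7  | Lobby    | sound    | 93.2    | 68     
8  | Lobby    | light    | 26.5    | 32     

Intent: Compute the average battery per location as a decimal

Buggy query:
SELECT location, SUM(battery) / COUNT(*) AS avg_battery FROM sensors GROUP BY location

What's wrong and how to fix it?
Bug: Both operands are integers, so '/' performs integer division and truncates

Fix: Cast one side to REAL so the division keeps the fractional part

Corrected query:
SELECT location, SUM(battery) * 1.0 / COUNT(*) AS avg_battery FROM sensors GROUP BY location

Result:
location | avg_battery
---------+------------
Garage   | 83.5       
Lobby    | 56.75      
Roof     | 39.5       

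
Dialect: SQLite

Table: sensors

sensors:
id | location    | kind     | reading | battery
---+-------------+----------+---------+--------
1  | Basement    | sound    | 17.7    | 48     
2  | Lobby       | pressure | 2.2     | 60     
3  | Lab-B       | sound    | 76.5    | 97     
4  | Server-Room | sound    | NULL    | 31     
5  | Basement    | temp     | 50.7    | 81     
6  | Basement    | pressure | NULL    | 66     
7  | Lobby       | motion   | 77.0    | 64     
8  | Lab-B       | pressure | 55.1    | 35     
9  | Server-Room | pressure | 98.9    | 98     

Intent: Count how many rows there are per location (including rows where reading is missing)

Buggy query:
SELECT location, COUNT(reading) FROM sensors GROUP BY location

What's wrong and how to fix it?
Bug: COUNT(reading) skips NULLs, so groups with missing reading are undercounted

Fix: Use COUNT(*) to count all rows regardless of NULL

Corrected query:
SELECT location, COUNT(*) FROM sensors GROUP BY location

Result:
location    | COUNT(*)
------------+---------
Basement    | 3       
Lab-B       | 2       
Lobby       | 2       
Server-Room | 2       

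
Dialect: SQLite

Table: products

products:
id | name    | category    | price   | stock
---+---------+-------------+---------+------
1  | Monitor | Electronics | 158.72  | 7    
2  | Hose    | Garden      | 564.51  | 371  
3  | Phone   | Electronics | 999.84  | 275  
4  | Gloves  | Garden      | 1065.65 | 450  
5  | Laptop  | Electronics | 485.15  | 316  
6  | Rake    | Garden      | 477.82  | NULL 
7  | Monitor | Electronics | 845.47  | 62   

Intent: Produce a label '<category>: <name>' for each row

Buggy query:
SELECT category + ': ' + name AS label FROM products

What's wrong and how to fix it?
Bug: '+' is numeric addition; on text columns SQLite converts them to 0 instead of concatenating

Fix: Replace + with || to concatenate text

Corrected query:
SELECT category || ': ' || name AS label FROM products

Result:
label               
--------------------
Electronics: Monitor
Garden: Hose        
Electronics: Phone  
Garden: Gloves      
Electronics: Laptop 
Garden: Rake        
Electronics: Monitor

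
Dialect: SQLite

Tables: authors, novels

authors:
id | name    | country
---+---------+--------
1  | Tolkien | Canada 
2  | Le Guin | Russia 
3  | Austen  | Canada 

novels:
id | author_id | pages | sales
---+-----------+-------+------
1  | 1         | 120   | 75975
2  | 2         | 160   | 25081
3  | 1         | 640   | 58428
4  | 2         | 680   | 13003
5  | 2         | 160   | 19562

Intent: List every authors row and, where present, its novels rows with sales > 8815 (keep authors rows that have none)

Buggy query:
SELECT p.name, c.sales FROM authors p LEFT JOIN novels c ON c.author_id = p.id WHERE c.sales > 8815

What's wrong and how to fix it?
Bug: A WHERE condition on the right-hand table after LEFT JOIN drops unmatched parents

Fix: Put 'c.sales > 8815' in the JOIN's ON clause instead of WHERE

Corrected query:
SELECT p.name, c.sales FROM authors p LEFT JOIN novels c ON c.author_id = p.id AND c.sales > 8815

Result:
name    | sales
--------+------
Tolkien | 58428
Tolkien | 75975
Le Guin | 13003
Le Guin | 19562
Le Guin | 25081
Austen  | NULL 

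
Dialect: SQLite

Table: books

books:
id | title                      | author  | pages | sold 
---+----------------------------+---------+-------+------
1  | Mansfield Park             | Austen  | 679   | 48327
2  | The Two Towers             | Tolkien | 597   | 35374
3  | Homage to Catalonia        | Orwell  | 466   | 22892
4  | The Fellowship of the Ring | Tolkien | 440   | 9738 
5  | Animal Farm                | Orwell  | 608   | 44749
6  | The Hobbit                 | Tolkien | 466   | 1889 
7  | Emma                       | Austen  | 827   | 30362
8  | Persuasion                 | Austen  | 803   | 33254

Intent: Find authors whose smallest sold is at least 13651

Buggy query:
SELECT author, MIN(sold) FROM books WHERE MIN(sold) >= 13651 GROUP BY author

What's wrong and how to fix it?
Bug: MIN() in WHERE is a misuse of aggregate

Fix: Use HAVING for the per-group MIN condition

Corrected query:
SELECT author, MIN(sold) FROM books GROUP BY author HAVING MIN(sold) >= 13651

Result:
author | MIN(sold)
-------+----------
Austen | 30362    
Orwell | 22892    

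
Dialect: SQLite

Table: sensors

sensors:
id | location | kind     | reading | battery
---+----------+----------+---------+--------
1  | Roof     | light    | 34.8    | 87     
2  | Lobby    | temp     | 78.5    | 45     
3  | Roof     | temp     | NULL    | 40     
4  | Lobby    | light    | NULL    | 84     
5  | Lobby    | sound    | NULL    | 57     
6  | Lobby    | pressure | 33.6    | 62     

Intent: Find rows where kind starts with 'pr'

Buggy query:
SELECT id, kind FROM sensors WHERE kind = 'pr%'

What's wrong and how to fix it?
Bug: Wildcards only work with LIKE; '=' treats '%' as a literal character

Fix: Replace '=' with LIKE so 'pr%' is treated as a pattern

Corrected query:
SELECT id, kind FROM sensors WHERE kind LIKE 'pr%'

Result:
id | kind    
---+---------
6  | pressure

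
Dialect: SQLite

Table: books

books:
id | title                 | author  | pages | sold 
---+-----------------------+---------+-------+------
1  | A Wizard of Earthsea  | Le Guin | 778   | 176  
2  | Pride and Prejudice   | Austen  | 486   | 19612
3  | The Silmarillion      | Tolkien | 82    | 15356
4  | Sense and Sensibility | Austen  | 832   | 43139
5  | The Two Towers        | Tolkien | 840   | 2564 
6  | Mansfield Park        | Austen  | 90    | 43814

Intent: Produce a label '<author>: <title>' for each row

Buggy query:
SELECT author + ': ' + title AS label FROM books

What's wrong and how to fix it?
Bug: '+' is numeric addition; on text columns SQLite converts them to 0 instead of concatenating

Fix: Replace + with || to concatenate text

Corrected query:
SELECT author || ': ' || title AS label FROM books

Result:
label                        
-----------------------------
Le Guin: A Wizard of Earthsea
Austen: Pride and Prejudice  
Tolkien: The Silmarillion    
Austen: Sense and Sensibility
Tolkien: The Two Towers      
Austen: Mansfield Park       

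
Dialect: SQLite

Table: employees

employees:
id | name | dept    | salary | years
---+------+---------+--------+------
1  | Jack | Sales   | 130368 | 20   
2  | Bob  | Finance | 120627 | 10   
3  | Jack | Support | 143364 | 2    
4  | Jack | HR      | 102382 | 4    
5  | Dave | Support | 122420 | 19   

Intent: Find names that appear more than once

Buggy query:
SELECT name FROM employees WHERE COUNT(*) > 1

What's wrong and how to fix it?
Bug: COUNT(*) is an aggregate and cannot be used in WHERE

Fix: Group first, then use HAVING for the count condition

Corrected query:
SELECT name FROM employees GROUP BY name HAVING COUNT(*) > 1

Result:
name
----
Jack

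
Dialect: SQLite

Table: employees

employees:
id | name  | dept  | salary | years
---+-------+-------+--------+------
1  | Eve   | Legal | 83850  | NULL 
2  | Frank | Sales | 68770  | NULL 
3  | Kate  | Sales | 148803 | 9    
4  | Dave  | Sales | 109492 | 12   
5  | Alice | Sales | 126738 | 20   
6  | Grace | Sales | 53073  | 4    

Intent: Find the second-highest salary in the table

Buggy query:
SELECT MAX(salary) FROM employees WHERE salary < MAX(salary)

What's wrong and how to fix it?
Bug: MAX(salary) on the right of the comparison is an aggregate-in-WHERE error

Fix: Compute the overall MAX in a subquery, then take MAX of rows below it

Corrected query:
SELECT MAX(salary) FROM employees WHERE salary < (SELECT MAX(salary) FROM employees)

Result:
MAX(salary)
-----------
126738     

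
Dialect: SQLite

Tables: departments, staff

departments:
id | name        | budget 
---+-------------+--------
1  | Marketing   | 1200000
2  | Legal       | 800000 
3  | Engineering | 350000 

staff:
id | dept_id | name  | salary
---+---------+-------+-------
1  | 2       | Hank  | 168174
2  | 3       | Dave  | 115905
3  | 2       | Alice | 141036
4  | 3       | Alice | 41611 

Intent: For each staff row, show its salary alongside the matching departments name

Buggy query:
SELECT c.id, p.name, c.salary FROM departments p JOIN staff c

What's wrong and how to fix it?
Bug: JOIN with no ON clause produces a cartesian product; every staff row pairs with every departments row

Fix: Add ON c.dept_id = p.id to the JOIN

Corrected query:
SELECT c.id, p.name, c.salary FROM departments p JOIN staff c ON c.dept_id = p.id

Result:
id | name        | salary
---+-------------+-------
1  | Legal       | 168174
2  | Engineering | 115905
3  | Legal       | 141036
4  | Engineering | 41611 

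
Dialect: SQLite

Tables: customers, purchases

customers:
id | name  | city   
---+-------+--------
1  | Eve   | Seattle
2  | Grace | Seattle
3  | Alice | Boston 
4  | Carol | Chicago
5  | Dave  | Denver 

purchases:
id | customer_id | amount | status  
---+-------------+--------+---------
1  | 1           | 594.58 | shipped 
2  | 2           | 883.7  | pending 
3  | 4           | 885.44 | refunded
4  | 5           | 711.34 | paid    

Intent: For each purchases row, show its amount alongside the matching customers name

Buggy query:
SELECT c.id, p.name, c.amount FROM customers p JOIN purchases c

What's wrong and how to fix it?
Bug: Missing join condition: each purchases row is matched to all customers rows instead of just its own

Fix: Specify the join condition linking the foreign key to the parent id

Corrected query:
SELECT c.id, p.name, c.amount FROM customers p JOIN purchases c ON c.customer_id = p.id

Result:
id | name  | amount
---+-------+-------
1  | Eve   | 594.58
2  | Grace | 883.7 
3  | Carol | 885.44
4  | Dave  | 711.34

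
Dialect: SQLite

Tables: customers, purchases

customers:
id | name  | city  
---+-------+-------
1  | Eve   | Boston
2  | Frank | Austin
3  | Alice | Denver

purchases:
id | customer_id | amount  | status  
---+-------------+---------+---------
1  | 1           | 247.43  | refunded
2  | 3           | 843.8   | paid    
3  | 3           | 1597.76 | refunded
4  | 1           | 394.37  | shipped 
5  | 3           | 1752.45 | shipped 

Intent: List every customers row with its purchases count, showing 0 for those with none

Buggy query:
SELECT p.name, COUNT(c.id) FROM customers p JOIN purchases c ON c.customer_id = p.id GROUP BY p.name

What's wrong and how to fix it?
Bug: An inner join excludes parents with zero children

Fix: Use LEFT JOIN so parents without children still appear (COUNT(c.id) gives 0)

Corrected query:
SELECT p.name, COUNT(c.id) FROM customers p LEFT JOIN purchases c ON c.customer_id = p.id GROUP BY p.name

Result:
name  | COUNT(c.id)
------+------------
Alice | 3          
Eve   | 2          
Frank | 0          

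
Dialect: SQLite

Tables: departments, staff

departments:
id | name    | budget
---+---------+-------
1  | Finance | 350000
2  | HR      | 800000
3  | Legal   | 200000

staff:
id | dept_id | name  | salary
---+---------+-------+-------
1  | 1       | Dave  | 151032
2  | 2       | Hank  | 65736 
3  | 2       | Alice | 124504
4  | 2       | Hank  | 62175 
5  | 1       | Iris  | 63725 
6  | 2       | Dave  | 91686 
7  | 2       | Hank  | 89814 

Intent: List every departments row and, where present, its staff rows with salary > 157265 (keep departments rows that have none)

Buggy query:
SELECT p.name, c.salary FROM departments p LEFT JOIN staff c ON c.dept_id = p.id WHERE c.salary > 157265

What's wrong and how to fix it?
Bug: Filtering c.salary in WHERE discards the NULL rows produced by LEFT JOIN, turning it into an inner join

Fix: Put 'c.salary > 157265' in the JOIN's ON clause instead of WHERE

Corrected query:
SELECT p.name, c.salary FROM departments p LEFT JOIN staff c ON c.dept_id = p.id AND c.salary > 157265

Result:
name    | salary
--------+-------
Finance | NULL  
HR      | NULL  
Legal   | NULL  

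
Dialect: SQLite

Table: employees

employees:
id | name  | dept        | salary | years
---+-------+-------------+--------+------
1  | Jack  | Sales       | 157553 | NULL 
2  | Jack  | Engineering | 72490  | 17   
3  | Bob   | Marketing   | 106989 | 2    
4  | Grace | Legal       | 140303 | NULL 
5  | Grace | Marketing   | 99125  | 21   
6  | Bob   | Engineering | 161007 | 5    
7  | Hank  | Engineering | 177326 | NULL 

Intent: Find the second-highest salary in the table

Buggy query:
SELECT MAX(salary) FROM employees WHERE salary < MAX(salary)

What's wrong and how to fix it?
Bug: MAX(salary) on the right of the comparison is an aggregate-in-WHERE error

Fix: Put the inner MAX in a scalar subquery

Corrected query:
SELECT MAX(salary) FROM employees WHERE salary < (SELECT MAX(salary) FROM employees)

Result:
MAX(salary)
-----------
161007     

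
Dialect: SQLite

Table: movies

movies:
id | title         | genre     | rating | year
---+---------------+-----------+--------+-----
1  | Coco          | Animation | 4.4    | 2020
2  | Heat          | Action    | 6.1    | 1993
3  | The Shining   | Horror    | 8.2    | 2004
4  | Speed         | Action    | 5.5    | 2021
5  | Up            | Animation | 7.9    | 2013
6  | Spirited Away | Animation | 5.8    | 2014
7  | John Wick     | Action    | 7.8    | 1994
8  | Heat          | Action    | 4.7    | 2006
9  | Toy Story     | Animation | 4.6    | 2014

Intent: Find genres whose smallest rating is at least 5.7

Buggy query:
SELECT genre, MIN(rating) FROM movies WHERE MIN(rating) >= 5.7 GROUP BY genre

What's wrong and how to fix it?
Bug: Aggregates like MIN are computed per group after WHERE runs

Fix: Replace WHERE with HAVING after the GROUP BY

Corrected query:
SELECT genre, MIN(rating) FROM movies GROUP BY genre HAVING MIN(rating) >= 5.7

Result:
genre  | MIN(rating)
-------+------------
Horror | 8.2        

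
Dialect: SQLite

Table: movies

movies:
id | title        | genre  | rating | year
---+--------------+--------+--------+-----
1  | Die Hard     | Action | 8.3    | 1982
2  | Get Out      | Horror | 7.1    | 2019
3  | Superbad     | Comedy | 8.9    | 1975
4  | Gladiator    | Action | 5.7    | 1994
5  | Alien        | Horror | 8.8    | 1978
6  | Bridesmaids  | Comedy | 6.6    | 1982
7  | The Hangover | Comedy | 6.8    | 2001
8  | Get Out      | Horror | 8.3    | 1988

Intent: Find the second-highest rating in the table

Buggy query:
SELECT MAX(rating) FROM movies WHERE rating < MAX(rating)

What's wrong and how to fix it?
Bug: MAX(rating) on the right of the comparison is an aggregate-in-WHERE error

Fix: Compute the overall MAX in a subquery, then take MAX of rows below it

Corrected query:
SELECT MAX(rating) FROM movies WHERE rating < (SELECT MAX(rating) FROM movies)

Result:
MAX(rating)
-----------
8.8        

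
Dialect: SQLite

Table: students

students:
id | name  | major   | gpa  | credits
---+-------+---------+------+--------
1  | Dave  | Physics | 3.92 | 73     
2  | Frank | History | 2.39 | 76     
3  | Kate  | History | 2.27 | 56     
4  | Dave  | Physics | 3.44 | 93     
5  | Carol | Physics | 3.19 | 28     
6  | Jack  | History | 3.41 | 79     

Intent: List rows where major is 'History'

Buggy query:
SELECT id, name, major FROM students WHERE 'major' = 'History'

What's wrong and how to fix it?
Bug: Single quotes denote string literals in SQL; the column name is being compared as a constant string

Fix: Reference the column as major without single quotes

Corrected query:
SELECT id, name, major FROM students WHERE major = 'History'

Result:
id | name  | major  
---+-------+--------
2  | Frank | History
3  | Kate  | History
6  | Jack  | History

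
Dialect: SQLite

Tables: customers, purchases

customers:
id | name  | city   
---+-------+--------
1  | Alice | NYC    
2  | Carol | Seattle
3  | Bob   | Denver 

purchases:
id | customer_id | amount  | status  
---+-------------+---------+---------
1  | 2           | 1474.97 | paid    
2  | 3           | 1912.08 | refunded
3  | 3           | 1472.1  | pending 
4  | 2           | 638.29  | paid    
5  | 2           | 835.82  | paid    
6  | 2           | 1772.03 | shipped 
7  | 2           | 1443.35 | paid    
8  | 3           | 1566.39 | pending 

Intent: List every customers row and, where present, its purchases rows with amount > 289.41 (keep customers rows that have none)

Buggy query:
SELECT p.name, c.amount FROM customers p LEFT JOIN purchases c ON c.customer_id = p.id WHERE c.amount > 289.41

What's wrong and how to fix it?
Bug: A WHERE condition on the right-hand table after LEFT JOIN drops unmatched parents

Fix: Put 'c.amount > 289.41' in the JOIN's ON clause instead of WHERE

Corrected query:
SELECT p.name, c.amount FROM customers p LEFT JOIN purchases c ON c.customer_id = p.id AND c.amount > 289.41

Result:
name  | amount 
------+--------
Alice | NULL   
Carol | 638.29 
Carol | 835.82 
Carol | 1443.35
Carol | 1474.97
Carol | 1772.03
Bob   | 1472.1 
Bob   | 1566.39
Bob   | 1912.08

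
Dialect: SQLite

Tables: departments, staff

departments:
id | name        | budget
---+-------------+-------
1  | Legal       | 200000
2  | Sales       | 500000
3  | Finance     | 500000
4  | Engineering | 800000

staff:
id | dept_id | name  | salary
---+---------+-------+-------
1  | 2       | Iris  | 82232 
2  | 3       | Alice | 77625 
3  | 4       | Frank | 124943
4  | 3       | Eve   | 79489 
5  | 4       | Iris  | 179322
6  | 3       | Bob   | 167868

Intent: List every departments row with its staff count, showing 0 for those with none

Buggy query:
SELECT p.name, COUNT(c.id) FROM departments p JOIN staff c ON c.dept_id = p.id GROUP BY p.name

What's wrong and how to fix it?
Bug: INNER JOIN drops departments rows that have no matching staff rows

Fix: Use LEFT JOIN so parents without children still appear (COUNT(c.id) gives 0)

Corrected query:
SELECT p.name, COUNT(c.id) FROM departments p LEFT JOIN staff c ON c.dept_id = p.id GROUP BY p.name

Result:
name        | COUNT(c.id)
------------+------------
Engineering | 2          
Finance     | 3          
Legal       | 0          
Sales       | 1          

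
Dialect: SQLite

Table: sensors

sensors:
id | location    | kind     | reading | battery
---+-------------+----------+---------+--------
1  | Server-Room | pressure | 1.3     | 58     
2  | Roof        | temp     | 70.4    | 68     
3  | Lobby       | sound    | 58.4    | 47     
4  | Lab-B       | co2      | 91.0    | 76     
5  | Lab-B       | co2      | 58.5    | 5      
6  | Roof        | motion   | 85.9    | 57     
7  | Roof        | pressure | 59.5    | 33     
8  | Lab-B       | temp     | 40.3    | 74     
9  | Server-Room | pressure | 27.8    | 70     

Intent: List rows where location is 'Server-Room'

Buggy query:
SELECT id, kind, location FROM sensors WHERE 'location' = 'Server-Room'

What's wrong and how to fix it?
Bug: 'location' in single quotes is a string literal, not the column; the comparison is literal-vs-literal and never true

Fix: Reference the column as location without single quotes

Corrected query:
SELECT id, kind, location FROM sensors WHERE location = 'Server-Room'

Result:
id | kind     | location   
---+----------+------------
1  | pressure | Server-Room
9  | pressure | Server-Room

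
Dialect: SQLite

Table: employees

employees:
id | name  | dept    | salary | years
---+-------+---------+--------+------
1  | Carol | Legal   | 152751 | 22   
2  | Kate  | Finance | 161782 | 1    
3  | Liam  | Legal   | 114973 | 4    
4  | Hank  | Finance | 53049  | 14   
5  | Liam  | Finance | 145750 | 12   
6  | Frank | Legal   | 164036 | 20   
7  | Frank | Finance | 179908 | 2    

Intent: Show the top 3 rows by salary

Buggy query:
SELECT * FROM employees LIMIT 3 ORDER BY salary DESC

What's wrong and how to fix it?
Bug: ORDER BY cannot follow LIMIT; LIMIT is the final clause

Fix: Swap the clauses: ORDER BY first, then LIMIT

Corrected query:
SELECT * FROM employees ORDER BY salary DESC LIMIT 3

Result:
id | name  | dept    | salary | years
---+-------+---------+--------+------
7  | Frank | Finance | 179908 | 2    
6  | Frank | Legal   | 164036 | 20   
2  | Kate  | Finance | 161782 | 1    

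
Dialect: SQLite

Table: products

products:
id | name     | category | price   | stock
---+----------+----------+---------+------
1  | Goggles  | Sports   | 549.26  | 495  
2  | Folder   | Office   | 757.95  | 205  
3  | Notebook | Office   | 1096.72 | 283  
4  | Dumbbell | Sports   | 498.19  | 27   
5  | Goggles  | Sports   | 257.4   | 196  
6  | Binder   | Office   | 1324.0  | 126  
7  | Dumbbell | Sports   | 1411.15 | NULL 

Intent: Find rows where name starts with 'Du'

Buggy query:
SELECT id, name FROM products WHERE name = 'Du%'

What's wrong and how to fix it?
Bug: '=' compares the literal string including the % character; pattern matching needs LIKE

Fix: Use LIKE for wildcard pattern matching

Corrected query:
SELECT id, name FROM products WHERE name LIKE 'Du%'

Result:
id | name    
---+---------
4  | Dumbbell
7  | Dumbbell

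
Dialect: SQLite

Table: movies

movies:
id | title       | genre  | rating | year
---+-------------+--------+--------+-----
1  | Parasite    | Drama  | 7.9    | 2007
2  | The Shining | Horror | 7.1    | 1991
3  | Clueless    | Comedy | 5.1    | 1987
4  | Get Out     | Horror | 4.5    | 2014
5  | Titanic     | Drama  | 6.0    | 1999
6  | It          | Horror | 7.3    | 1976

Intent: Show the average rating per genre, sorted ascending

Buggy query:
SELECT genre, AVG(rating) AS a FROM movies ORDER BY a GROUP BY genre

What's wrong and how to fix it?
Bug: ORDER BY appears before GROUP BY; SQL clause order requires GROUP BY first

Fix: Reorder: SELECT … FROM … GROUP BY … ORDER BY …

Corrected query:
SELECT genre, AVG(rating) AS a FROM movies GROUP BY genre ORDER BY a

Result:
genre  | a   
-------+-----
Comedy | 5.1 
Horror | 6.3 
Drama  | 6.95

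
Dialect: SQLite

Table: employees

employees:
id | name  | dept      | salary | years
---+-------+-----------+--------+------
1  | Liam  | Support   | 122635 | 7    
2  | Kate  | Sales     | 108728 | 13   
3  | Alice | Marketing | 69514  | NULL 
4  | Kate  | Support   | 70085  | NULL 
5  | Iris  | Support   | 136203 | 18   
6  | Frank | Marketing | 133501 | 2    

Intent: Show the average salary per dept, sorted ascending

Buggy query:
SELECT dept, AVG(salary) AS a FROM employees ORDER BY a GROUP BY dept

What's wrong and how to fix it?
Bug: GROUP BY must precede ORDER BY

Fix: Reorder: SELECT … FROM … GROUP BY … ORDER BY …

Corrected query:
SELECT dept, AVG(salary) AS a FROM employees GROUP BY dept ORDER BY a

Result:
dept      | a       
----------+---------
Marketing | 101507.5
Sales     | 108728  
Support   | 109641  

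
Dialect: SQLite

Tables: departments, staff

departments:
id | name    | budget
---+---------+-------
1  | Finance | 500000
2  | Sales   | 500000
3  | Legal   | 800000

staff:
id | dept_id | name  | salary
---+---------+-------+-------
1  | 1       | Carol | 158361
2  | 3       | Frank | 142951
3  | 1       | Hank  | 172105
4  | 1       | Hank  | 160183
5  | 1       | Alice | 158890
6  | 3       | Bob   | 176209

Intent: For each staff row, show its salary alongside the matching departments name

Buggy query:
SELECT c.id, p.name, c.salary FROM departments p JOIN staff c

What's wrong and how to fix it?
Bug: Missing join condition: each staff row is matched to all departments rows instead of just its own

Fix: Add ON c.dept_id = p.id to the JOIN

Corrected query:
SELECT c.id, p.name, c.salary FROM departments p JOIN staff c ON c.dept_id = p.id

Result:
id | name    | salary
---+---------+-------
1  | Finance | 158361
2  | Legal   | 142951
3  | Finance | 172105
4  | Finance | 160183
5  | Finance | 158890
6  | Legal   | 176209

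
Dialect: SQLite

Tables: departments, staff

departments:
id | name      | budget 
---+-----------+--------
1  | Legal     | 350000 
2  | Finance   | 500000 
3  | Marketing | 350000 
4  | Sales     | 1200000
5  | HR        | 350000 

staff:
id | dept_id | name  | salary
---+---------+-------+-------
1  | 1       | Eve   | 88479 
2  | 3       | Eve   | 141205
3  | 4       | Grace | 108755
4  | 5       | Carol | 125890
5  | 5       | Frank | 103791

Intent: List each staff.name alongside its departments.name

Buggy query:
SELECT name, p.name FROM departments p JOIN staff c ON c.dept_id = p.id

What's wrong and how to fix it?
Bug: 'name' exists in both joined tables, so the database can't tell which one is meant

Fix: Prefix ambiguous columns with the table alias

Corrected query:
SELECT c.name, p.name FROM departments p JOIN staff c ON c.dept_id = p.id

Result:
name  | name     
------+----------
Eve   | Legal    
Eve   | Marketing
Grace | Sales    
Carol | HR       
Frank | HR       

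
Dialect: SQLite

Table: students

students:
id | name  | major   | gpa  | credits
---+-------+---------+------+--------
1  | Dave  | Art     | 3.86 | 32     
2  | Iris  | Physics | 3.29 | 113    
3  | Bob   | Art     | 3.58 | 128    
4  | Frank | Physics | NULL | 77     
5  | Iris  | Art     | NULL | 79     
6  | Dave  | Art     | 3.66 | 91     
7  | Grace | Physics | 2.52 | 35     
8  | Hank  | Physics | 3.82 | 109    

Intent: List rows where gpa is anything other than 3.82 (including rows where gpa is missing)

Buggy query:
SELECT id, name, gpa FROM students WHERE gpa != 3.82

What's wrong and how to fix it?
Bug: Inequality against NULL is unknown, not true; rows with NULL are dropped

Fix: Add an explicit OR gpa IS NULL to include the missing-value rows

Corrected query:
SELECT id, name, gpa FROM students WHERE gpa != 3.82 OR gpa IS NULL

Result:
id | name  | gpa 
---+-------+-----
1  | Dave  | 3.86
2  | Iris  | 3.29
3  | Bob   | 3.58
4  | Frank | NULL
5  | Iris  | NULL
6  | Dave  | 3.66
7  | Grace | 2.52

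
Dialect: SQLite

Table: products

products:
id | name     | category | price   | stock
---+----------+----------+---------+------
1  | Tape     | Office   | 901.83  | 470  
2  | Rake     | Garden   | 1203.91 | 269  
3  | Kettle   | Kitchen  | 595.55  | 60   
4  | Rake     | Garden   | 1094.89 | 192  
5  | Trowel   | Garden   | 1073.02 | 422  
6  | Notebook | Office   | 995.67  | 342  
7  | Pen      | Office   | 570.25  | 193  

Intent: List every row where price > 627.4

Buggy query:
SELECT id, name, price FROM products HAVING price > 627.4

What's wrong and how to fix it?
Bug: This is a non-aggregate query (no GROUP BY, no aggregates), so in SQLite the HAVING clause is invalid here; a row-level condition belongs in WHERE

Fix: Use WHERE for row-level filtering

Corrected query:
SELECT id, name, price FROM products WHERE price > 627.4

Result:
id | name     | price  
---+----------+--------
1  | Tape     | 901.83 
2  | Rake     | 1203.91
4  | Rake     | 1094.89
5  | Trowel   | 1073.02
6  | Notebook | 995.67 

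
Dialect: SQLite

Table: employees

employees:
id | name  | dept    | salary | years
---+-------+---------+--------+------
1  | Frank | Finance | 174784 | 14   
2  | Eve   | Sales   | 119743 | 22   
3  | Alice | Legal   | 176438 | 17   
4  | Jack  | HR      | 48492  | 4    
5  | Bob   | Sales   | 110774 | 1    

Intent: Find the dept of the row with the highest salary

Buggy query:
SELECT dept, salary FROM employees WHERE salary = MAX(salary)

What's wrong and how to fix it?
Bug: WHERE is evaluated per row; an aggregate over the whole table isn't defined there

Fix: Use a subquery: WHERE salary = (SELECT MAX(salary) FROM employees)

Corrected query:
SELECT dept, salary FROM employees WHERE salary = (SELECT MAX(salary) FROM employees)

Result:
dept  | salary
------+-------
Legal | 176438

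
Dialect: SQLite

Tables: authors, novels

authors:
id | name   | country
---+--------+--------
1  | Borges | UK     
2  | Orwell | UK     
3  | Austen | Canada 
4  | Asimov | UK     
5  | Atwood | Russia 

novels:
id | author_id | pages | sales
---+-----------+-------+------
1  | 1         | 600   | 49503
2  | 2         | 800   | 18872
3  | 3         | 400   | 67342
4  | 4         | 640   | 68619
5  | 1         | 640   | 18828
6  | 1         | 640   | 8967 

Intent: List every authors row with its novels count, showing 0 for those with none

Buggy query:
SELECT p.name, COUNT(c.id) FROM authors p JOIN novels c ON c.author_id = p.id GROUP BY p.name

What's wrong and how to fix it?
Bug: An inner join excludes parents with zero children

Fix: Switch to LEFT JOIN to retain unmatched parent rows

Corrected query:
SELECT p.name, COUNT(c.id) FROM authors p LEFT JOIN novels c ON c.author_id = p.id GROUP BY p.name

Result:
name   | COUNT(c.id)
-------+------------
Asimov | 1          
Atwood | 0          
Austen | 1          
Borges | 3          
Orwell | 1          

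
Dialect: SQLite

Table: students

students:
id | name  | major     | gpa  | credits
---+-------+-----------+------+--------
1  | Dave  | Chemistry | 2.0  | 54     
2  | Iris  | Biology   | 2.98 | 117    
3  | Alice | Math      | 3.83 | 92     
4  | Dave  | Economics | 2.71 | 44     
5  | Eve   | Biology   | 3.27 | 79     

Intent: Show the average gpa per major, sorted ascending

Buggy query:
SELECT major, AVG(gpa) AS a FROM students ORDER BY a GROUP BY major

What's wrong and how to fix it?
Bug: ORDER BY appears before GROUP BY; SQL clause order requires GROUP BY first

Fix: Move ORDER BY to the end, after GROUP BY

Corrected query:
SELECT major, AVG(gpa) AS a FROM students GROUP BY major ORDER BY a

Result:
major     | a    
----------+------
Chemistry | 2    
Economics | 2.71 
Biology   | 3.125
Math      | 3.83 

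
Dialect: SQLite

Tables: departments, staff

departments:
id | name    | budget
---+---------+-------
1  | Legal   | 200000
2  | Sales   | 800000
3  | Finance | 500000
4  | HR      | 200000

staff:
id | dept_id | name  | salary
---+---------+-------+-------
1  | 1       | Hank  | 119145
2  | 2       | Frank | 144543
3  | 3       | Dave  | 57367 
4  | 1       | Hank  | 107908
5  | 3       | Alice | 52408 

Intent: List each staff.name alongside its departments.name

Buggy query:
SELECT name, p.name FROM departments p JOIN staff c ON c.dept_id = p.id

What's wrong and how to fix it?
Bug: 'name' exists in both joined tables, so the database can't tell which one is meant

Fix: Qualify the column with its table alias (c.name)

Corrected query:
SELECT c.name, p.name FROM departments p JOIN staff c ON c.dept_id = p.id

Result:
name  | name   
------+--------
Hank  | Legal  
Frank | Sales  
Dave  | Finance
Hank  | Legal  
Alice | Finance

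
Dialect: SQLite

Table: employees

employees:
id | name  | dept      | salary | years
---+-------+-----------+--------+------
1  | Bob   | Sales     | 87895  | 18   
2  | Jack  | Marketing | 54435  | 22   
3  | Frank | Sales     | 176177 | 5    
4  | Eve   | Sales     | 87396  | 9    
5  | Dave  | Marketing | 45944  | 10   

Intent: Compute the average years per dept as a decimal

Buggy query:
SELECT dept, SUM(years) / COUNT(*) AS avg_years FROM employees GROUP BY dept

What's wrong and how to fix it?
Bug: Both operands are integers, so '/' performs integer division and truncates

Fix: Cast one side to REAL so the division keeps the fractional part

Corrected query:
SELECT dept, SUM(years) * 1.0 / COUNT(*) AS avg_years FROM employees GROUP BY dept

Result:
dept      | avg_years
----------+----------
Marketing | 16       
Sales     | 10.666667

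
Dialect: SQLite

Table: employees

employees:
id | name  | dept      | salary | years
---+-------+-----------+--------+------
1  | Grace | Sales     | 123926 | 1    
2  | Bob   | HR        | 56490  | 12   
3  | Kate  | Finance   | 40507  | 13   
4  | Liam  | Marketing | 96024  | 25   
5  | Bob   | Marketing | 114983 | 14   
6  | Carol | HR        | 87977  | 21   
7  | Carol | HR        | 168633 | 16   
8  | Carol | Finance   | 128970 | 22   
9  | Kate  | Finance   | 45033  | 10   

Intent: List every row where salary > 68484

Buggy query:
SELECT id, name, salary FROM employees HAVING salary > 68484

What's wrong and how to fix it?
Bug: This is a non-aggregate query (no GROUP BY, no aggregates), so in SQLite the HAVING clause is invalid here; a row-level condition belongs in WHERE

Fix: Replace HAVING with WHERE since the condition applies to individual rows

Corrected query:
SELECT id, name, salary FROM employees WHERE salary > 68484

Result:
id | name  | salary
---+-------+-------
1  | Grace | 123926
4  | Liam  | 96024 
5  | Bob   | 114983
6  | Carol | 87977 
7  | Carol | 168633
8  | Carol | 128970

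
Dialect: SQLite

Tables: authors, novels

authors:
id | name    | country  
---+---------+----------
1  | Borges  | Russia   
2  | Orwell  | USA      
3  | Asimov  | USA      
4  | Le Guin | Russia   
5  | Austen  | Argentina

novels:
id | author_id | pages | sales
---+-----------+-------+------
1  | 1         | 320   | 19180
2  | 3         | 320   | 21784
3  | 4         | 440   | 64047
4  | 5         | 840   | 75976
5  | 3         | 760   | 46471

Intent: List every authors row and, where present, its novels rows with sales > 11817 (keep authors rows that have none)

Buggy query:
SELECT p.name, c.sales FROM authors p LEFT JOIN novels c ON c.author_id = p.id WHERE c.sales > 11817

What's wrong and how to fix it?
Bug: A WHERE condition on the right-hand table after LEFT JOIN drops unmatched parents

Fix: Move the right-table condition into the ON clause so unmatched parents are kept

Corrected query:
SELECT p.name, c.sales FROM authors p LEFT JOIN novels c ON c.author_id = p.id AND c.sales > 11817

Result:
name    | sales
--------+------
Borges  | 19180
Orwell  | NULL 
Asimov  | 21784
Asimov  | 46471
Le Guin | 64047
Austen  | 75976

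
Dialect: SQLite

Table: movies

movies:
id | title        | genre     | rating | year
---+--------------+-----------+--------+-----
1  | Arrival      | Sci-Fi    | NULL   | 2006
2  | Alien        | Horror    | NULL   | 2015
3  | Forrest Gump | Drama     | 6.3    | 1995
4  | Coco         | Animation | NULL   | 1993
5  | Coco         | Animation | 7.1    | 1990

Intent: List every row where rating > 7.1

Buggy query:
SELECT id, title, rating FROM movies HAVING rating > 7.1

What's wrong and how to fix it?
Bug: This is a non-aggregate query (no GROUP BY, no aggregates), so in SQLite the HAVING clause is invalid here; a row-level condition belongs in WHERE

Fix: Use WHERE for row-level filtering

Corrected query:
SELECT id, title, rating FROM movies WHERE rating > 7.1

Result:
(no rows)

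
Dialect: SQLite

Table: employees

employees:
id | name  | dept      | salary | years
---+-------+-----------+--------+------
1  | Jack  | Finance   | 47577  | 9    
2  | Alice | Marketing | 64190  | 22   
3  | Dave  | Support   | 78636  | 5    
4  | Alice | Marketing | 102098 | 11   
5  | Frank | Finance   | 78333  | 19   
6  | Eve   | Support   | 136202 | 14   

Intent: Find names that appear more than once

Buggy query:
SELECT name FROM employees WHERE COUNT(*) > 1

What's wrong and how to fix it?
Bug: COUNT(*) is an aggregate and cannot be used in WHERE

Fix: Group first, then use HAVING for the count condition

Corrected query:
SELECT name FROM employees GROUP BY name HAVING COUNT(*) > 1

Result:
name 
-----
Alice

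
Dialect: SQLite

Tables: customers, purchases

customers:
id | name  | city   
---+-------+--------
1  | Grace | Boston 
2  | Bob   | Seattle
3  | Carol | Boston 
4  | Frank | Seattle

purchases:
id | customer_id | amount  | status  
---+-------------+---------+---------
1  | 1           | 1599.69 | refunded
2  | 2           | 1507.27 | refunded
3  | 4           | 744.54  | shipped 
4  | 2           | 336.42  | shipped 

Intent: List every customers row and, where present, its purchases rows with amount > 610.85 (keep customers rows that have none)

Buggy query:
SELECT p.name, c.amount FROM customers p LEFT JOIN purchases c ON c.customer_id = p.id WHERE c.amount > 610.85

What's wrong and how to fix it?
Bug: A WHERE condition on the right-hand table after LEFT JOIN drops unmatched parents

Fix: Move the right-table condition into the ON clause so unmatched parents are kept

Corrected query:
SELECT p.name, c.amount FROM customers p LEFT JOIN purchases c ON c.customer_id = p.id AND c.amount > 610.85

Result:
name  | amount 
------+--------
Grace | 1599.69
Bob   | 1507.27
Carol | NULL   
Frank | 744.54 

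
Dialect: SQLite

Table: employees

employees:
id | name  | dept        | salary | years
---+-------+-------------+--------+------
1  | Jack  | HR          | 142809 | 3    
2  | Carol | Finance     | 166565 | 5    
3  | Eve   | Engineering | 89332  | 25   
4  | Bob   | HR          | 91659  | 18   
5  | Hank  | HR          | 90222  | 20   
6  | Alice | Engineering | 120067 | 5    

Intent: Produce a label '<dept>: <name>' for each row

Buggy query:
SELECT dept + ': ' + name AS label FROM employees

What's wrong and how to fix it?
Bug: '+' is numeric addition; on text columns SQLite converts them to 0 instead of concatenating

Fix: Use the || operator for string concatenation

Corrected query:
SELECT dept || ': ' || name AS label FROM employees

Result:
label             
------------------
HR: Jack          
Finance: Carol    
Engineering: Eve  
HR: Bob           
HR: Hank          
Engineering: Alice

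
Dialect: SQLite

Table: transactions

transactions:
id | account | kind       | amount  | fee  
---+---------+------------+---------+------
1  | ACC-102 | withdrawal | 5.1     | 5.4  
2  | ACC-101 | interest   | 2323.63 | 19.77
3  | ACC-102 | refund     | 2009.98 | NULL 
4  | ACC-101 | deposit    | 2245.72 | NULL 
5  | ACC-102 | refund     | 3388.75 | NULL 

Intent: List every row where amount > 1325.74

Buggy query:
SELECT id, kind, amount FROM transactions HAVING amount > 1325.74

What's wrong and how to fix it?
Bug: HAVING filters the output of aggregation, but this query has no GROUP BY and no aggregate functions, so SQLite rejects it (HAVING clause on a non-aggregate query); the condition here is per row

Fix: Replace HAVING with WHERE since the condition applies to individual rows

Corrected query:
SELECT id, kind, amount FROM transactions WHERE amount > 1325.74

Result:
id | kind     | amount 
---+----------+--------
2  | interest | 2323.63
3  | refund   | 2009.98
4  | deposit  | 2245.72
5  | refund   | 3388.75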